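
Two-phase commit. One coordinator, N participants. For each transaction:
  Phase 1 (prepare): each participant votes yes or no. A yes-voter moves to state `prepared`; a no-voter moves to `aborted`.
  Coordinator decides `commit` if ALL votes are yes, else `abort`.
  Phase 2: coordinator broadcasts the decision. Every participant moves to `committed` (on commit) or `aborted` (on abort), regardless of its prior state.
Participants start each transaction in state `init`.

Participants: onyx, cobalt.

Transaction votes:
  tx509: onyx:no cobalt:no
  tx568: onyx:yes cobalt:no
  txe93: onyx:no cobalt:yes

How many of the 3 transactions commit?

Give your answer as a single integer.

tx509: no from onyx, cobalt -> abort (commits=0)
tx568: no from cobalt -> abort (commits=0)
txe93: no from onyx -> abort (commits=0)

Answer: 0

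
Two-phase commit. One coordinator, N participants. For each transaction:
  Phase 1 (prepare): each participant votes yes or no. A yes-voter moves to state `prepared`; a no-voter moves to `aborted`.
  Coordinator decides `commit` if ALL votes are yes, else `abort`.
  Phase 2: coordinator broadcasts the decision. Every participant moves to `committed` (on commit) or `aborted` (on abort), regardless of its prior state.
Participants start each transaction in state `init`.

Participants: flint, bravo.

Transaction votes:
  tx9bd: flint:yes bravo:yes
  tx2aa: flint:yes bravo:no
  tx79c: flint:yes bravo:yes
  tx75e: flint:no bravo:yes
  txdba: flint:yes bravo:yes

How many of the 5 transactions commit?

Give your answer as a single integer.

Answer: 3

Derivation:
tx9bd: all yes -> commit (commits=1)
tx2aa: no from bravo -> abort (commits=1)
tx79c: all yes -> commit (commits=2)
tx75e: no from flint -> abort (commits=2)
txdba: all yes -> commit (commits=3)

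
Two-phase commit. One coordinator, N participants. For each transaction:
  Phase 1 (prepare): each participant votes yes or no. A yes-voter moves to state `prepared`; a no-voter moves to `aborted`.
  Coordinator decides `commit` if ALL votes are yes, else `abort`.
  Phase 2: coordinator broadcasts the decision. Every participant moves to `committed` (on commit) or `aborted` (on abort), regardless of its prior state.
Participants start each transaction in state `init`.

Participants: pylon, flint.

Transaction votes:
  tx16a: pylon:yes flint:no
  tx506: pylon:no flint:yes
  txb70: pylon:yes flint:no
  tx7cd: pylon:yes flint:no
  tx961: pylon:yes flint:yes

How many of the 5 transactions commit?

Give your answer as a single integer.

tx16a: no from flint -> abort (commits=0)
tx506: no from pylon -> abort (commits=0)
txb70: no from flint -> abort (commits=0)
tx7cd: no from flint -> abort (commits=0)
tx961: all yes -> commit (commits=1)

Answer: 1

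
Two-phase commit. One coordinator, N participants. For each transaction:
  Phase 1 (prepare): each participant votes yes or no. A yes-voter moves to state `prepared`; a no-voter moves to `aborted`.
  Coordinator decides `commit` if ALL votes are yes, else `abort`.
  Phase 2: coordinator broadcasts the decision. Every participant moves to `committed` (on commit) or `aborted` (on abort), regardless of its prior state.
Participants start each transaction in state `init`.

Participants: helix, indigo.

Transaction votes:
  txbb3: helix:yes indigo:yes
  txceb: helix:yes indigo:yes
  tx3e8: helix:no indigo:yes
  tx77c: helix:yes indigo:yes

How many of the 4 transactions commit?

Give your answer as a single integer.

Answer: 3

Derivation:
txbb3: all yes -> commit (commits=1)
txceb: all yes -> commit (commits=2)
tx3e8: no from helix -> abort (commits=2)
tx77c: all yes -> commit (commits=3)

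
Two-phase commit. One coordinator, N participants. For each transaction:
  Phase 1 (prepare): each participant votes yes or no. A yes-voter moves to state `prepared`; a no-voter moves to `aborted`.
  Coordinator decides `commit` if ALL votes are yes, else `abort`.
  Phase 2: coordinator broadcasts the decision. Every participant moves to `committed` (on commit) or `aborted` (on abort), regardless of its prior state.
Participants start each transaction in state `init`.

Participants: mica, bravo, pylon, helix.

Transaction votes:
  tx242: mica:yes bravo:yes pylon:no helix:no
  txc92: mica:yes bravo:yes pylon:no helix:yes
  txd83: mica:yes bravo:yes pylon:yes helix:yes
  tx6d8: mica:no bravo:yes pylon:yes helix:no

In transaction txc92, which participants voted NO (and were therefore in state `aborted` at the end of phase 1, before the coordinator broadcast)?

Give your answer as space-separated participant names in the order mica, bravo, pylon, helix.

Txn txc92 phase 1: mica yes -> prepared; bravo yes -> prepared; pylon no -> aborted; helix yes -> prepared

Answer: pylon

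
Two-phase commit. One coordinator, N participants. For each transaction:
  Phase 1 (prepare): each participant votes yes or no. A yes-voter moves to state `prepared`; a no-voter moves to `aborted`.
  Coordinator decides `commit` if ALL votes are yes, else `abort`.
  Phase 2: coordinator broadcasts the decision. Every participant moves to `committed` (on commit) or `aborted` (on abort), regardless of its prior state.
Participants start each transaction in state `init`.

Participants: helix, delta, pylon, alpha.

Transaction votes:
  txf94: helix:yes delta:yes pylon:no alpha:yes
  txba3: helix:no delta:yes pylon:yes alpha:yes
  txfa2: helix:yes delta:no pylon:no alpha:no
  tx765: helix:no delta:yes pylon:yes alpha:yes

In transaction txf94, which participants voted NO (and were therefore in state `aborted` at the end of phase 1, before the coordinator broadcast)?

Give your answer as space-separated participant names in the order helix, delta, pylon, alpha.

Txn txf94 phase 1: helix yes -> prepared; delta yes -> prepared; pylon no -> aborted; alpha yes -> prepared

Answer: pylon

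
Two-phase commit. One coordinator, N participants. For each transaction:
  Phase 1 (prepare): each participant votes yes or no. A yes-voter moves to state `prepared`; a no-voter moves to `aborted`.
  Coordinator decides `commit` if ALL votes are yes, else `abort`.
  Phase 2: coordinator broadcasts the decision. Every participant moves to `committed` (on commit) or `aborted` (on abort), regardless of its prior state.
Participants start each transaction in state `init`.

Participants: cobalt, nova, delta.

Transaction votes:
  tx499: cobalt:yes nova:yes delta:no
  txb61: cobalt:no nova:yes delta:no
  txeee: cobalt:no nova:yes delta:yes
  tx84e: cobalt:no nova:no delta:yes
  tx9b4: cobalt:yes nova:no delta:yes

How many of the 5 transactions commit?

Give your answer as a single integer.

tx499: no from delta -> abort (commits=0)
txb61: no from cobalt, delta -> abort (commits=0)
txeee: no from cobalt -> abort (commits=0)
tx84e: no from cobalt, nova -> abort (commits=0)
tx9b4: no from nova -> abort (commits=0)

Answer: 0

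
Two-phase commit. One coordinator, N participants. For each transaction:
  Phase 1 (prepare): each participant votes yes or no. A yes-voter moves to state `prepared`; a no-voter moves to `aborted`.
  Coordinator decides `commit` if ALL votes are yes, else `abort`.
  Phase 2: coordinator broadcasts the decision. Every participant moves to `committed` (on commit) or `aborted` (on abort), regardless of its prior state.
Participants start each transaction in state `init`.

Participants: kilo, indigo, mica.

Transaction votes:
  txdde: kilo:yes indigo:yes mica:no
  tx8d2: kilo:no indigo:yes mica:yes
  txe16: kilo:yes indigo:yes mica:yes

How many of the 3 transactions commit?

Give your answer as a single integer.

txdde: no from mica -> abort (commits=0)
tx8d2: no from kilo -> abort (commits=0)
txe16: all yes -> commit (commits=1)

Answer: 1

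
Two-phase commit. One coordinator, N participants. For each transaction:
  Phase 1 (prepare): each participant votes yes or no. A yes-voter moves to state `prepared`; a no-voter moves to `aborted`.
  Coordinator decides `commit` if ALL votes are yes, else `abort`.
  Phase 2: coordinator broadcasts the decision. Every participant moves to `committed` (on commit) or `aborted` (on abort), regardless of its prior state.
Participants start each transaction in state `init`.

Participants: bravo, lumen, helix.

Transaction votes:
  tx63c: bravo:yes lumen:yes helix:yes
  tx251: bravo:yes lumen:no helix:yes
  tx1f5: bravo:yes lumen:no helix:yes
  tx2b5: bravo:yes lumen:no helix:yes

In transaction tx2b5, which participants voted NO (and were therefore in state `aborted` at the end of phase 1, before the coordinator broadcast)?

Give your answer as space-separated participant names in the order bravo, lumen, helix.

Txn tx2b5 phase 1: bravo yes -> prepared; lumen no -> aborted; helix yes -> prepared

Answer: lumen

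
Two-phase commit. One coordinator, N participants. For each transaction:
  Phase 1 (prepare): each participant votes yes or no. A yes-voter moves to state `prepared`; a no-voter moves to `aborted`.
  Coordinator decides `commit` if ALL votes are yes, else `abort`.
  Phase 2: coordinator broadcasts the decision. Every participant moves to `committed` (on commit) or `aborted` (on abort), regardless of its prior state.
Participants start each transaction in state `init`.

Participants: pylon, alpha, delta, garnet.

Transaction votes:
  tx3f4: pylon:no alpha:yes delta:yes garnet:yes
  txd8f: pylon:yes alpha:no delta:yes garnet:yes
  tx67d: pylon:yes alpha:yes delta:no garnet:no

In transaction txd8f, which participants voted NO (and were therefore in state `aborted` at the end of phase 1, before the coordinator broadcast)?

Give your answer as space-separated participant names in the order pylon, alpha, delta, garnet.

Txn txd8f phase 1: pylon yes -> prepared; alpha no -> aborted; delta yes -> prepared; garnet yes -> prepared

Answer: alpha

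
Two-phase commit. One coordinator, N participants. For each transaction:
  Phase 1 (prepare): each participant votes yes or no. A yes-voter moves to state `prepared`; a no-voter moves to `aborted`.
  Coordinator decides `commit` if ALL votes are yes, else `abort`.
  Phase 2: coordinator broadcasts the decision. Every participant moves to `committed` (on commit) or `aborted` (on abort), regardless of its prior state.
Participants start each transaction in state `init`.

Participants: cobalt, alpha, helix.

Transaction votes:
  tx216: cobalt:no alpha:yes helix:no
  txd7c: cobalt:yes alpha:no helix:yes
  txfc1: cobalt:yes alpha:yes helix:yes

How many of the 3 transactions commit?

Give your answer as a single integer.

tx216: no from cobalt, helix -> abort (commits=0)
txd7c: no from alpha -> abort (commits=0)
txfc1: all yes -> commit (commits=1)

Answer: 1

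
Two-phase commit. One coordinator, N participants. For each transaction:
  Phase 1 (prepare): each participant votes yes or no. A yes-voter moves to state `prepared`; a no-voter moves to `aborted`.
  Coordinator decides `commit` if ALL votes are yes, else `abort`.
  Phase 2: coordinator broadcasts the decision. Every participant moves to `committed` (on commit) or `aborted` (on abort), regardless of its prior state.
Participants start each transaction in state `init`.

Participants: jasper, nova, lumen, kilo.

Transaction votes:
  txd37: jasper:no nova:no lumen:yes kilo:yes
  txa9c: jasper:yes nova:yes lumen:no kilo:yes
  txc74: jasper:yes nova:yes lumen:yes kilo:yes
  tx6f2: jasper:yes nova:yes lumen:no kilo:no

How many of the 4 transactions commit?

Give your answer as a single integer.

txd37: no from jasper, nova -> abort (commits=0)
txa9c: no from lumen -> abort (commits=0)
txc74: all yes -> commit (commits=1)
tx6f2: no from lumen, kilo -> abort (commits=1)

Answer: 1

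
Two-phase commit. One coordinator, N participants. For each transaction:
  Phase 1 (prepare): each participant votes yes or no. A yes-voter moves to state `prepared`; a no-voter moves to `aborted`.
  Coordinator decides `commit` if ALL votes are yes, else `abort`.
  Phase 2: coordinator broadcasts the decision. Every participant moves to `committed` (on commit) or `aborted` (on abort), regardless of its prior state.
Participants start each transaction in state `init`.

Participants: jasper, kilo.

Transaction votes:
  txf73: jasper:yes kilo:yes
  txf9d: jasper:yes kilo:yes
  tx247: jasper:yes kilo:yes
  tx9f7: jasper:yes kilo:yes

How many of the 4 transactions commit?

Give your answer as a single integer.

txf73: all yes -> commit (commits=1)
txf9d: all yes -> commit (commits=2)
tx247: all yes -> commit (commits=3)
tx9f7: all yes -> commit (commits=4)

Answer: 4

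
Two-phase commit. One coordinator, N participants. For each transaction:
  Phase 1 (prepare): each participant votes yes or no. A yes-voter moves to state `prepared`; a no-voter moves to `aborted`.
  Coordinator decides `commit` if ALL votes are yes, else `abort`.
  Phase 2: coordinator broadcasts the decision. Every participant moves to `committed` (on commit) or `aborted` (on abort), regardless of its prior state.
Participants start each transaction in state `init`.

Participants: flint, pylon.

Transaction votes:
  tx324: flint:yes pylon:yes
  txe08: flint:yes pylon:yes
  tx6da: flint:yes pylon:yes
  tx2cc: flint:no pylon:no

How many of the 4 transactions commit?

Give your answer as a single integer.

Answer: 3

Derivation:
tx324: all yes -> commit (commits=1)
txe08: all yes -> commit (commits=2)
tx6da: all yes -> commit (commits=3)
tx2cc: no from flint, pylon -> abort (commits=3)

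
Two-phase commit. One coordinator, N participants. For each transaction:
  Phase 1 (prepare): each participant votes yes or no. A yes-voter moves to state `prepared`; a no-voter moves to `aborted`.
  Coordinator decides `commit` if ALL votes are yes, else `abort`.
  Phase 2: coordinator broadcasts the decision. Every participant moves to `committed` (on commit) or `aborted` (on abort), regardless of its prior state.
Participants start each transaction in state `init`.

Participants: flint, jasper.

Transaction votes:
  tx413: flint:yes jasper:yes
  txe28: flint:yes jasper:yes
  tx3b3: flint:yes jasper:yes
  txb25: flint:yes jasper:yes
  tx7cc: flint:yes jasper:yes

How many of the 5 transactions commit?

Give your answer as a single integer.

Answer: 5

Derivation:
tx413: all yes -> commit (commits=1)
txe28: all yes -> commit (commits=2)
tx3b3: all yes -> commit (commits=3)
txb25: all yes -> commit (commits=4)
tx7cc: all yes -> commit (commits=5)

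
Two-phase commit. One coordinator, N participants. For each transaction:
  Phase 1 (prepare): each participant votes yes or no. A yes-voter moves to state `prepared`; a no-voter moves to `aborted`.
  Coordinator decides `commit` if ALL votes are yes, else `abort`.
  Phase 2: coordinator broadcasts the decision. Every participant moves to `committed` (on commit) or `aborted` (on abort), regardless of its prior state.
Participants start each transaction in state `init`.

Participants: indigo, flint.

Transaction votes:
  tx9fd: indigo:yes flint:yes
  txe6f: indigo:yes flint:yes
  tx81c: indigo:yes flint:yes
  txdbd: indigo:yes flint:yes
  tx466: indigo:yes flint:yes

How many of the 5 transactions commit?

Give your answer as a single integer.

Answer: 5

Derivation:
tx9fd: all yes -> commit (commits=1)
txe6f: all yes -> commit (commits=2)
tx81c: all yes -> commit (commits=3)
txdbd: all yes -> commit (commits=4)
tx466: all yes -> commit (commits=5)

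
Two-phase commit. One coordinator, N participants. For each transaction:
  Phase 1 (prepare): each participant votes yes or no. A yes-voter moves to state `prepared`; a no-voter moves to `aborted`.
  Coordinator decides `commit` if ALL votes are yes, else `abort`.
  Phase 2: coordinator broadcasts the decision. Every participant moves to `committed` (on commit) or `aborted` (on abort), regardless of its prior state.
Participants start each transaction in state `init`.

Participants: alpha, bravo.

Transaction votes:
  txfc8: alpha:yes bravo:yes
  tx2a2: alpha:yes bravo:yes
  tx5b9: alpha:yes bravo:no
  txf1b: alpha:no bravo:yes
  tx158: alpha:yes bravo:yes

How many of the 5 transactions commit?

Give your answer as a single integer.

Answer: 3

Derivation:
txfc8: all yes -> commit (commits=1)
tx2a2: all yes -> commit (commits=2)
tx5b9: no from bravo -> abort (commits=2)
txf1b: no from alpha -> abort (commits=2)
tx158: all yes -> commit (commits=3)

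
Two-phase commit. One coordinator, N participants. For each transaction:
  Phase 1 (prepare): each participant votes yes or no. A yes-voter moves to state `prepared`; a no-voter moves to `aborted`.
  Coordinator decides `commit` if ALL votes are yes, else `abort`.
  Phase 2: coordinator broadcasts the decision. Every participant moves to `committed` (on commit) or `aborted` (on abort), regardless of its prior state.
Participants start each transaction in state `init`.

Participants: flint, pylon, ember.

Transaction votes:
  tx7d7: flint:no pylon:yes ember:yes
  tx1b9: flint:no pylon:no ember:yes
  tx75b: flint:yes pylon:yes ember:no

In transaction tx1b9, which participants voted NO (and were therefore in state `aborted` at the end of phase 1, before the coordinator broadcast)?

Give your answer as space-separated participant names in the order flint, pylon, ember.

Answer: flint pylon

Derivation:
Txn tx1b9 phase 1: flint no -> aborted; pylon no -> aborted; ember yes -> prepared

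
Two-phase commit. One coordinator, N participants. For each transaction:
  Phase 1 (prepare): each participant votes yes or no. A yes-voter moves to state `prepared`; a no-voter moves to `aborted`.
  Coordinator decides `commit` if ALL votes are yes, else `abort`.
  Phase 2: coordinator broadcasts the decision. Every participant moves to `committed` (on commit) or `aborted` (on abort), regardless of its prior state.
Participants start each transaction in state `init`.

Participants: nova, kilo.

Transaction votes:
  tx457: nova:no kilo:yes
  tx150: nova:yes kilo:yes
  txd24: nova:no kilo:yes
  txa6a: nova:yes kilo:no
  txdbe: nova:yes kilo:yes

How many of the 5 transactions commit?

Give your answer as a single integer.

Answer: 2

Derivation:
tx457: no from nova -> abort (commits=0)
tx150: all yes -> commit (commits=1)
txd24: no from nova -> abort (commits=1)
txa6a: no from kilo -> abort (commits=1)
txdbe: all yes -> commit (commits=2)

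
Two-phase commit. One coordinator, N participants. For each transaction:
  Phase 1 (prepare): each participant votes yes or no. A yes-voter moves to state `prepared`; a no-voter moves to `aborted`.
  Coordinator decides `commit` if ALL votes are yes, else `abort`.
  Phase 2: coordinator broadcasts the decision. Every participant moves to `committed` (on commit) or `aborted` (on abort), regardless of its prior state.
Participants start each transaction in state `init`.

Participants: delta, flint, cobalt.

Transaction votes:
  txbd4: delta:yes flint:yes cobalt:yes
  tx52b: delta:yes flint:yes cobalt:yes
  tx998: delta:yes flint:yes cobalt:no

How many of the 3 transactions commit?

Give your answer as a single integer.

txbd4: all yes -> commit (commits=1)
tx52b: all yes -> commit (commits=2)
tx998: no from cobalt -> abort (commits=2)

Answer: 2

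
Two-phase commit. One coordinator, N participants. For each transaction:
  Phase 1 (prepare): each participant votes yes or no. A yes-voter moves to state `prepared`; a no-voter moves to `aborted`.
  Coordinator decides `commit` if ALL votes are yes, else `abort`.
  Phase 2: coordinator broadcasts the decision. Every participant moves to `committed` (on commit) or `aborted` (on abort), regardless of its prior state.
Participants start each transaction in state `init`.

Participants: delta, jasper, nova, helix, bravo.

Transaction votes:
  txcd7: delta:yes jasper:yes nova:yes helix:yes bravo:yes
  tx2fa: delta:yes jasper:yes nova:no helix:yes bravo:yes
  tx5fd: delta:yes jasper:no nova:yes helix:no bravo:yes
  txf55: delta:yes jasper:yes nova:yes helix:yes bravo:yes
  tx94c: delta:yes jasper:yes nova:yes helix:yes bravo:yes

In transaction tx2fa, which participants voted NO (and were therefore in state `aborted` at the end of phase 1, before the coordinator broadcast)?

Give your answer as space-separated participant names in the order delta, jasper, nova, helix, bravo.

Txn tx2fa phase 1: delta yes -> prepared; jasper yes -> prepared; nova no -> aborted; helix yes -> prepared; bravo yes -> prepared

Answer: nova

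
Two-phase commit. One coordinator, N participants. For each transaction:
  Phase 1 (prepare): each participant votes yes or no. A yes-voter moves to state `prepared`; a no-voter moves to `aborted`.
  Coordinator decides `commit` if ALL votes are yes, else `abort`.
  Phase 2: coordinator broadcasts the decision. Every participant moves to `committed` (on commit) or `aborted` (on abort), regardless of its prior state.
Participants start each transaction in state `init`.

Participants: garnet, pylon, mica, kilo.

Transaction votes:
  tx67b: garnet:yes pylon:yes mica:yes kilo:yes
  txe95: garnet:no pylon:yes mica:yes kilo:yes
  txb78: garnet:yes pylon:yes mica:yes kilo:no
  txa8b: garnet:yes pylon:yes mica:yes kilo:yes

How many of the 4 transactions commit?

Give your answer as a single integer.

tx67b: all yes -> commit (commits=1)
txe95: no from garnet -> abort (commits=1)
txb78: no from kilo -> abort (commits=1)
txa8b: all yes -> commit (commits=2)

Answer: 2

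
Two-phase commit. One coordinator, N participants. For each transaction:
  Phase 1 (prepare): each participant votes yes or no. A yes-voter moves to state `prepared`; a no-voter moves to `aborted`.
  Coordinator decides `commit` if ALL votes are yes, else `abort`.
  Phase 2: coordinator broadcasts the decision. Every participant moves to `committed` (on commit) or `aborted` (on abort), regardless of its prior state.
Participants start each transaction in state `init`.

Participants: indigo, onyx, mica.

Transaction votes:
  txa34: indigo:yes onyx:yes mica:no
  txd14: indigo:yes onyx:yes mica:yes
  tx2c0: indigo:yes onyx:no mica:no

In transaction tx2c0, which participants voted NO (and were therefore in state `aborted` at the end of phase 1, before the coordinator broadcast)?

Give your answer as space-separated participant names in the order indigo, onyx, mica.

Txn tx2c0 phase 1: indigo yes -> prepared; onyx no -> aborted; mica no -> aborted

Answer: onyx mica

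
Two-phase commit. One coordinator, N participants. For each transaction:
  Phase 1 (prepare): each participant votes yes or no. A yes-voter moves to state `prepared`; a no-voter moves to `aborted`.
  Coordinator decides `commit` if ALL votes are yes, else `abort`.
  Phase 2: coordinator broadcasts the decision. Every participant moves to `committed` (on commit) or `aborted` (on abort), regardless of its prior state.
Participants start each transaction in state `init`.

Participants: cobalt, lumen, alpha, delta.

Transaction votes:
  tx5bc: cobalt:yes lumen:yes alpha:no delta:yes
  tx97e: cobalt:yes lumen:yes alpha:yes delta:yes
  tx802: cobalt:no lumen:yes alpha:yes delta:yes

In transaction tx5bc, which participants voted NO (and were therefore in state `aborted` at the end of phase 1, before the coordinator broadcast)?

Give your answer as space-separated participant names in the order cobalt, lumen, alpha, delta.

Answer: alpha

Derivation:
Txn tx5bc phase 1: cobalt yes -> prepared; lumen yes -> prepared; alpha no -> aborted; delta yes -> prepared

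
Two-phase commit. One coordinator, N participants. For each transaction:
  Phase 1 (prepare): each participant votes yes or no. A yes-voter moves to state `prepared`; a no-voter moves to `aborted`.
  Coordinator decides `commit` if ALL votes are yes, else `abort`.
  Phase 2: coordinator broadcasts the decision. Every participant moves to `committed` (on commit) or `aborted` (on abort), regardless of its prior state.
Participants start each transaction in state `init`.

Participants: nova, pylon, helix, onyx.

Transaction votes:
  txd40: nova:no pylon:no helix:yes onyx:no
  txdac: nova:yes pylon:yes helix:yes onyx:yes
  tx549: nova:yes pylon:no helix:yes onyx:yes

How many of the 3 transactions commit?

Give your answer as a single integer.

txd40: no from nova, pylon, onyx -> abort (commits=0)
txdac: all yes -> commit (commits=1)
tx549: no from pylon -> abort (commits=1)

Answer: 1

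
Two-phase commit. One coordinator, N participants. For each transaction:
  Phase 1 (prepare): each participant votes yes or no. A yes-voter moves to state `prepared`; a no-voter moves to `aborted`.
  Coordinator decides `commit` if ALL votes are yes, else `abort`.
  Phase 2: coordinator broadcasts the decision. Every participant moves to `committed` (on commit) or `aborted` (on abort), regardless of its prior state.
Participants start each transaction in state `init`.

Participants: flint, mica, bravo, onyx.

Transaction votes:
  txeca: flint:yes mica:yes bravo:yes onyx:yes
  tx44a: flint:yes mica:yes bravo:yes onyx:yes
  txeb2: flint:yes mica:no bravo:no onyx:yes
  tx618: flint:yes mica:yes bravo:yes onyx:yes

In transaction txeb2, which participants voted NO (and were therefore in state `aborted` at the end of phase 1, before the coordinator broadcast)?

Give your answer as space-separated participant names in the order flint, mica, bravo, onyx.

Answer: mica bravo

Derivation:
Txn txeb2 phase 1: flint yes -> prepared; mica no -> aborted; bravo no -> aborted; onyx yes -> prepared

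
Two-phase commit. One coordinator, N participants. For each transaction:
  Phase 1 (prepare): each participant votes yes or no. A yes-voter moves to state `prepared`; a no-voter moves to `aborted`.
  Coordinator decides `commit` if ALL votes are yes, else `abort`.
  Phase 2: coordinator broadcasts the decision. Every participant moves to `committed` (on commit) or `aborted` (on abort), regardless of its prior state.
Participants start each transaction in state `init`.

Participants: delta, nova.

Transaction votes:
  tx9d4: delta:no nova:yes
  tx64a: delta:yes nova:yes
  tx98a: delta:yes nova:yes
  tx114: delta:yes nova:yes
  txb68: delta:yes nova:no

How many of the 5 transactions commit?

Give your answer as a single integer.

Answer: 3

Derivation:
tx9d4: no from delta -> abort (commits=0)
tx64a: all yes -> commit (commits=1)
tx98a: all yes -> commit (commits=2)
tx114: all yes -> commit (commits=3)
txb68: no from nova -> abort (commits=3)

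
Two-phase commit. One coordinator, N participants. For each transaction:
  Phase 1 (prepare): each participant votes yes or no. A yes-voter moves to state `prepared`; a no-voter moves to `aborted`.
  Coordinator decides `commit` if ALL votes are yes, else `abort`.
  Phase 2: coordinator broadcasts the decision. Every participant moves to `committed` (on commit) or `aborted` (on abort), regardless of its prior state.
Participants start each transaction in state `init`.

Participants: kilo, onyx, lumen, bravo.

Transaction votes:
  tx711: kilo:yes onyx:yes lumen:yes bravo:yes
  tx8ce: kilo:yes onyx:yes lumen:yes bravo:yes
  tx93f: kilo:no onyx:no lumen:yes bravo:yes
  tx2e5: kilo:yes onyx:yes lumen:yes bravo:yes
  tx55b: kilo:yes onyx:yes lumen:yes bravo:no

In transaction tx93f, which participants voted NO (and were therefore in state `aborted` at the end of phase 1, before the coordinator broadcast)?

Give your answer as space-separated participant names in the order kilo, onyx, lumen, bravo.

Txn tx93f phase 1: kilo no -> aborted; onyx no -> aborted; lumen yes -> prepared; bravo yes -> prepared

Answer: kilo onyx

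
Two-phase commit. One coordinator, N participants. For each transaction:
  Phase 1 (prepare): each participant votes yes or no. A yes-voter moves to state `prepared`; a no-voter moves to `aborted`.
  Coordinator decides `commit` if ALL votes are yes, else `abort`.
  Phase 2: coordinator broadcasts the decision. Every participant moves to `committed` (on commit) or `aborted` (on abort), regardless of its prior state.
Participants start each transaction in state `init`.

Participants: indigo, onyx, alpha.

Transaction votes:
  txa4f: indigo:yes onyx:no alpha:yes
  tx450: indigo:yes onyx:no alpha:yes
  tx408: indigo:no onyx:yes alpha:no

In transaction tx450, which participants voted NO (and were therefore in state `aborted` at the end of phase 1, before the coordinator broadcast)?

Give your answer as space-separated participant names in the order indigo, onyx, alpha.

Answer: onyx

Derivation:
Txn tx450 phase 1: indigo yes -> prepared; onyx no -> aborted; alpha yes -> prepared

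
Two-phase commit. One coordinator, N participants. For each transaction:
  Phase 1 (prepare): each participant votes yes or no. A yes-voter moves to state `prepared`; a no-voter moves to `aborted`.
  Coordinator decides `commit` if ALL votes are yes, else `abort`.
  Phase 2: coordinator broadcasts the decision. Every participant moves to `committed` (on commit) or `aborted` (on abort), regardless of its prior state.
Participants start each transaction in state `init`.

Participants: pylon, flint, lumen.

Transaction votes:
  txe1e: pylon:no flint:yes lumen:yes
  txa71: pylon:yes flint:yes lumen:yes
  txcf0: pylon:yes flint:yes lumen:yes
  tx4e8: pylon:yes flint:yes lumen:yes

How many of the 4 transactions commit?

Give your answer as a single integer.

txe1e: no from pylon -> abort (commits=0)
txa71: all yes -> commit (commits=1)
txcf0: all yes -> commit (commits=2)
tx4e8: all yes -> commit (commits=3)

Answer: 3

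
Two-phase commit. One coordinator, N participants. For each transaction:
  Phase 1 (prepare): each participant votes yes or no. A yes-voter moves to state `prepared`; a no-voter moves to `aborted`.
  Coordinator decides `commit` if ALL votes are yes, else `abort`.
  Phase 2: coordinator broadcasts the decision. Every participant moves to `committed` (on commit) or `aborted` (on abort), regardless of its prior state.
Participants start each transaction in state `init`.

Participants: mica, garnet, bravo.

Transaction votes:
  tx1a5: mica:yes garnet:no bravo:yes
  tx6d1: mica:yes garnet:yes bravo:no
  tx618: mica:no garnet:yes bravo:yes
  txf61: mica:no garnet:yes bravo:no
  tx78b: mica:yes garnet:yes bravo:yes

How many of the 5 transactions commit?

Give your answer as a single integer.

Answer: 1

Derivation:
tx1a5: no from garnet -> abort (commits=0)
tx6d1: no from bravo -> abort (commits=0)
tx618: no from mica -> abort (commits=0)
txf61: no from mica, bravo -> abort (commits=0)
tx78b: all yes -> commit (commits=1)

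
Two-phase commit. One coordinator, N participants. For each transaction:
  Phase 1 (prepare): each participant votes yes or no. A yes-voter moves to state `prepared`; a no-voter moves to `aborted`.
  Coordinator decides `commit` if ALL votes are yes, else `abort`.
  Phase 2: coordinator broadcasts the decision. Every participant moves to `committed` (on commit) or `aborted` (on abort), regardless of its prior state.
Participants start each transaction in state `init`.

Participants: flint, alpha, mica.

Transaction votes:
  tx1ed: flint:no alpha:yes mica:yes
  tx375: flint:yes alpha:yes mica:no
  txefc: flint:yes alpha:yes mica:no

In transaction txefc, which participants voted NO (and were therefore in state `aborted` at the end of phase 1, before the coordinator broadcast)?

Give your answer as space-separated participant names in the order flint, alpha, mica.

Answer: mica

Derivation:
Txn txefc phase 1: flint yes -> prepared; alpha yes -> prepared; mica no -> aborted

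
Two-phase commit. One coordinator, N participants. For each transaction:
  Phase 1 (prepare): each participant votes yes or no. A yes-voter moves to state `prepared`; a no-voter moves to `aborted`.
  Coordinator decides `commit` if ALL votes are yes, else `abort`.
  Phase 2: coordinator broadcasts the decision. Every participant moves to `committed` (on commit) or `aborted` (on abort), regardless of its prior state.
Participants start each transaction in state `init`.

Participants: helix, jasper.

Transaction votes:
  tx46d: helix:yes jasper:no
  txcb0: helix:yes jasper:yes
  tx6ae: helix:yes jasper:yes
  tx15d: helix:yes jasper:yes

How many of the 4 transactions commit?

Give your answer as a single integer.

Answer: 3

Derivation:
tx46d: no from jasper -> abort (commits=0)
txcb0: all yes -> commit (commits=1)
tx6ae: all yes -> commit (commits=2)
tx15d: all yes -> commit (commits=3)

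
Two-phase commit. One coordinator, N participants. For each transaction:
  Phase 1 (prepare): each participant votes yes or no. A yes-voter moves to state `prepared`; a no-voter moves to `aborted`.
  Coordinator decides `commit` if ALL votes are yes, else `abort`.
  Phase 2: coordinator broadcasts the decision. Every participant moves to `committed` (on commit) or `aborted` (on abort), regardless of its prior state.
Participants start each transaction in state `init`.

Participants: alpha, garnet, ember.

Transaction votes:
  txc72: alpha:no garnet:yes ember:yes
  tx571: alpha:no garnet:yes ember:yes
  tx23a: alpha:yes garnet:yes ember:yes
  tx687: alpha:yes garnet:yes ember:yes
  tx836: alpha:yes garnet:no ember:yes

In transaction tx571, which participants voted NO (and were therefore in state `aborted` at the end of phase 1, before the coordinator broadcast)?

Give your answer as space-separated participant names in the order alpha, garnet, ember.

Answer: alpha

Derivation:
Txn tx571 phase 1: alpha no -> aborted; garnet yes -> prepared; ember yes -> prepared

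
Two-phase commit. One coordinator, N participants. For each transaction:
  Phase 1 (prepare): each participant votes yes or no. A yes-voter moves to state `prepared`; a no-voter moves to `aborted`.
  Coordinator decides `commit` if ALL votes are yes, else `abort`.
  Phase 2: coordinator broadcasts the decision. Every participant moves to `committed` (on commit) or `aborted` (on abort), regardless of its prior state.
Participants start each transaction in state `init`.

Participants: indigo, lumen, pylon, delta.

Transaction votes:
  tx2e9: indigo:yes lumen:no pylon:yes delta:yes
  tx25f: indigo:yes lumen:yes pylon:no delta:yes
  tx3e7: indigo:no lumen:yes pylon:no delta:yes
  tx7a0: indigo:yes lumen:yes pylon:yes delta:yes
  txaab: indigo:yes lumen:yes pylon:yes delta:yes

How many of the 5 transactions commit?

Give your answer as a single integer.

Answer: 2

Derivation:
tx2e9: no from lumen -> abort (commits=0)
tx25f: no from pylon -> abort (commits=0)
tx3e7: no from indigo, pylon -> abort (commits=0)
tx7a0: all yes -> commit (commits=1)
txaab: all yes -> commit (commits=2)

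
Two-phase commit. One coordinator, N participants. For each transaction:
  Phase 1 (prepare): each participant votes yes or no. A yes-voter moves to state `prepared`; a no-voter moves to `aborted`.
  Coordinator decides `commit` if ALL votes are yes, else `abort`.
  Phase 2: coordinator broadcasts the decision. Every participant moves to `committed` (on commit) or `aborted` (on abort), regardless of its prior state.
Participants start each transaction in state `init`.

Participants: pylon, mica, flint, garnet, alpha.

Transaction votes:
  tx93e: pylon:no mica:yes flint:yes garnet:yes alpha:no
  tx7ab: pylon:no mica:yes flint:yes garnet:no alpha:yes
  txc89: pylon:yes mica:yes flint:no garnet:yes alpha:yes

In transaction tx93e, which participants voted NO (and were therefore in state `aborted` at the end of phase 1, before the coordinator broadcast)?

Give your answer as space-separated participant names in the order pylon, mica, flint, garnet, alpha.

Answer: pylon alpha

Derivation:
Txn tx93e phase 1: pylon no -> aborted; mica yes -> prepared; flint yes -> prepared; garnet yes -> prepared; alpha no -> aborted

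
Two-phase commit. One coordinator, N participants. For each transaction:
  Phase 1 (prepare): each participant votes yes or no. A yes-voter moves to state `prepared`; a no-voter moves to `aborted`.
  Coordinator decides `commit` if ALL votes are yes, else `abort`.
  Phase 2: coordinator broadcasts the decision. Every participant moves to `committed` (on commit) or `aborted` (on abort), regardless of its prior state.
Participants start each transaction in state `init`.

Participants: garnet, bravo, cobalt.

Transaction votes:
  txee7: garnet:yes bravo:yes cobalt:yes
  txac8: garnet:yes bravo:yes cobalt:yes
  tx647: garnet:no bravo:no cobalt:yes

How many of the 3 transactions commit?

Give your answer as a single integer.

txee7: all yes -> commit (commits=1)
txac8: all yes -> commit (commits=2)
tx647: no from garnet, bravo -> abort (commits=2)

Answer: 2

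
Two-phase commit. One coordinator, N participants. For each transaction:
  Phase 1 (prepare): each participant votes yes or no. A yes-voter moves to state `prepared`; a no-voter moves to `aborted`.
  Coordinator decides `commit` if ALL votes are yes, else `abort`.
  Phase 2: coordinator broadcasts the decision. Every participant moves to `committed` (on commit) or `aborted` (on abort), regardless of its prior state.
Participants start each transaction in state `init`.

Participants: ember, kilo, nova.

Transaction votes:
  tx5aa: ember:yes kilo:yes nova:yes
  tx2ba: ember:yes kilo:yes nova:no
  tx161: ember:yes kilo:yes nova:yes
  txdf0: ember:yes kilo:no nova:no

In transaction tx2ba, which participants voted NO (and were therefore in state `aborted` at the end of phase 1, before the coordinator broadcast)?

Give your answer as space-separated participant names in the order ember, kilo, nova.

Txn tx2ba phase 1: ember yes -> prepared; kilo yes -> prepared; nova no -> aborted

Answer: nova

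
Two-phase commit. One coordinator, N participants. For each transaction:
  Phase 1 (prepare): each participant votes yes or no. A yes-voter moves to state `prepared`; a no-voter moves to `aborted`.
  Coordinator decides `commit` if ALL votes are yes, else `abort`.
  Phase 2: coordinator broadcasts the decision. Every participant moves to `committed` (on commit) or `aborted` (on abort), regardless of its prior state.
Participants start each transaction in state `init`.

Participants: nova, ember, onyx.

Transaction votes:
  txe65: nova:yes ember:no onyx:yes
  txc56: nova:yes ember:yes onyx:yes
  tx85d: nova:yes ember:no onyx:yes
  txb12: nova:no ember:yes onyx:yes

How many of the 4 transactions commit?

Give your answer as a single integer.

Answer: 1

Derivation:
txe65: no from ember -> abort (commits=0)
txc56: all yes -> commit (commits=1)
tx85d: no from ember -> abort (commits=1)
txb12: no from nova -> abort (commits=1)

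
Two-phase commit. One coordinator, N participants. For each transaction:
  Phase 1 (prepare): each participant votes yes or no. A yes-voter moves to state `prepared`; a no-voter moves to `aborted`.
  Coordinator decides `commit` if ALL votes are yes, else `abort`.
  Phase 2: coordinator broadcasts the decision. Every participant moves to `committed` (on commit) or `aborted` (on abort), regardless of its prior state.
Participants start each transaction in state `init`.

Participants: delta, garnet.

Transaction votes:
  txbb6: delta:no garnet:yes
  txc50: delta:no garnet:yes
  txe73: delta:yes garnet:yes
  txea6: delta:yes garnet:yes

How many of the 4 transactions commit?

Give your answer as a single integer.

txbb6: no from delta -> abort (commits=0)
txc50: no from delta -> abort (commits=0)
txe73: all yes -> commit (commits=1)
txea6: all yes -> commit (commits=2)

Answer: 2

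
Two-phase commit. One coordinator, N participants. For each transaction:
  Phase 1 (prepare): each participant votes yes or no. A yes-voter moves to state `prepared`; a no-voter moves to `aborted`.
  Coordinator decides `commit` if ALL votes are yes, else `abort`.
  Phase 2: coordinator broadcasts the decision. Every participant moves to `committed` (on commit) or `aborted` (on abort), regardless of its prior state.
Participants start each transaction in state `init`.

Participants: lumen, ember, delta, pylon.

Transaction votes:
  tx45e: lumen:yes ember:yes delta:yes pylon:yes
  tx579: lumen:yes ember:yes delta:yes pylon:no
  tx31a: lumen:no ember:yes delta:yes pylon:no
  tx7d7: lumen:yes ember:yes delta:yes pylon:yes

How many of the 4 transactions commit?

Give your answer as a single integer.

tx45e: all yes -> commit (commits=1)
tx579: no from pylon -> abort (commits=1)
tx31a: no from lumen, pylon -> abort (commits=1)
tx7d7: all yes -> commit (commits=2)

Answer: 2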